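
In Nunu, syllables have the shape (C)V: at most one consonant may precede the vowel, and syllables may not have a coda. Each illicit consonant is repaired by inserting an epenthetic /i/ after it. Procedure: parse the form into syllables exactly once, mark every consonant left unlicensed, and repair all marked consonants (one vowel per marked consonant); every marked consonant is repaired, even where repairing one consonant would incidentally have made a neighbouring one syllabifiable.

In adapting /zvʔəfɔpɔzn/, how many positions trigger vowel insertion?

The unsyllabifiable consonants are /z/, /v/, /z/, /n/; each receives one epenthetic vowel.

4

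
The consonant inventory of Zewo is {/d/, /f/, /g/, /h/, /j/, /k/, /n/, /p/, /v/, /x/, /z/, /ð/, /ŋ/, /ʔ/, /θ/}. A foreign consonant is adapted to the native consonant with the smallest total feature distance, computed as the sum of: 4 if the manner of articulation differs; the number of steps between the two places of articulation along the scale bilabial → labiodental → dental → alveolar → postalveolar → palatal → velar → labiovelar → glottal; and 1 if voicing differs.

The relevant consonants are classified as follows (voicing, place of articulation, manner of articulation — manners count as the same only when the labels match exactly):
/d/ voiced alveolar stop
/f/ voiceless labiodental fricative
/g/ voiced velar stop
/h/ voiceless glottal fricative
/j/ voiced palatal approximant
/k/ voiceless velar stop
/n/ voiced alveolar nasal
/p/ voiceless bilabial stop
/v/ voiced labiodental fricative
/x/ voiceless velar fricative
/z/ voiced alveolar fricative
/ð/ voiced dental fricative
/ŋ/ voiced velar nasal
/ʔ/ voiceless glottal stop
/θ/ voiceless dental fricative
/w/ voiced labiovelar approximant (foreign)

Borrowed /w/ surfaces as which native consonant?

/j/ is closest: same manner (approximant), place distance 2 (labiovelar→palatal), same voicing; total 2. Next closest is /g/ at distance 5.

j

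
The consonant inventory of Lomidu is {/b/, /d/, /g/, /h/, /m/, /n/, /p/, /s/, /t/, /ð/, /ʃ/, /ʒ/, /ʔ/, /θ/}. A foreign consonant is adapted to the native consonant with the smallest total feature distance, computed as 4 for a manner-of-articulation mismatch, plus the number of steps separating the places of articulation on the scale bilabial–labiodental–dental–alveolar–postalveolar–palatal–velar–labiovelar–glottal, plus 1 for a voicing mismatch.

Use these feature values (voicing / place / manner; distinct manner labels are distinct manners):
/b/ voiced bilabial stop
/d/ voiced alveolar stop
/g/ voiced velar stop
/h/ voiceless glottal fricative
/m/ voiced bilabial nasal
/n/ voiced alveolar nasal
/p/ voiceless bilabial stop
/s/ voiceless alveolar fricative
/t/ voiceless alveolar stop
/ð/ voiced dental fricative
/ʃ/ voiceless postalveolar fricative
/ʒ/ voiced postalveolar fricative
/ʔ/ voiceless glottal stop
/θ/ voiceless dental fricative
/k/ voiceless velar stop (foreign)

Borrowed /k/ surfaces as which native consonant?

/g/ is closest: same manner (stop), place distance 0 (velar→velar), voicing differs (+1); total 1. Next closest is /ʔ/ at distance 2.

g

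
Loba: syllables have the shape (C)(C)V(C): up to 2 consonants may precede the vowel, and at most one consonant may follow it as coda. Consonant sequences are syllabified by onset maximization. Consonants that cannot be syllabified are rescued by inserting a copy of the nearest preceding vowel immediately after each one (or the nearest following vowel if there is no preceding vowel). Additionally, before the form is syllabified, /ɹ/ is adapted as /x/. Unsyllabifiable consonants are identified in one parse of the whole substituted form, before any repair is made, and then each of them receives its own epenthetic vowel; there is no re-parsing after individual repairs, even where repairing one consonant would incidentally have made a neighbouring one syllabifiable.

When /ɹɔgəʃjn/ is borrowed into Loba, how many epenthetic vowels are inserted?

2

After substitution the input is /xɔgəʃjn/.
The unsyllabifiable consonants are /j/, /n/; each receives one epenthetic vowel.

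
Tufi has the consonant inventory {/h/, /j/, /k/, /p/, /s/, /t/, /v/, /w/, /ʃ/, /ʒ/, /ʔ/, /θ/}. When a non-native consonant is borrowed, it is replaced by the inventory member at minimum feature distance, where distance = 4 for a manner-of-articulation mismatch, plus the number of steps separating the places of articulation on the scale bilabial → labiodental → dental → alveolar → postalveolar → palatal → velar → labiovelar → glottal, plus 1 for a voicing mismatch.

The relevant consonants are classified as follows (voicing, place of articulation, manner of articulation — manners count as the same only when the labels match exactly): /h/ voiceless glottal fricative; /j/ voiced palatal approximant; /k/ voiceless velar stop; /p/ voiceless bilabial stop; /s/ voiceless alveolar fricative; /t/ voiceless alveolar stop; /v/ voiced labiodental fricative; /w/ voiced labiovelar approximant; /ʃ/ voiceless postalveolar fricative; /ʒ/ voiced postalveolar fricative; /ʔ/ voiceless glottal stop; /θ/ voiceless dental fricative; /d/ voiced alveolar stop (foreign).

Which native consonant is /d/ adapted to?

/t/ is closest: same manner (stop), place distance 0 (alveolar→alveolar), voicing differs (+1); total 1. Next closest is /k/ at distance 4.

t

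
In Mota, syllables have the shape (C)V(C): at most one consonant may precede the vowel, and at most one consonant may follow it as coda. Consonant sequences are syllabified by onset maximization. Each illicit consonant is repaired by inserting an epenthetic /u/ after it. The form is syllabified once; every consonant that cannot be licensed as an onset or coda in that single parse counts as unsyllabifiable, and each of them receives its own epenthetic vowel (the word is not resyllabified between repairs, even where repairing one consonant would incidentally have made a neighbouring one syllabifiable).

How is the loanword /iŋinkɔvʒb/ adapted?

iŋinkɔvʒubu

The consonants /ʒ/, /b/ cannot be parsed into a legal (C)V(C) syllable (at most one coda consonant is licensed; onsets are limited to one consonant).
Inserting the epenthetic vowel yields /ʒ/ → /ʒu/, /b/ → /bu/.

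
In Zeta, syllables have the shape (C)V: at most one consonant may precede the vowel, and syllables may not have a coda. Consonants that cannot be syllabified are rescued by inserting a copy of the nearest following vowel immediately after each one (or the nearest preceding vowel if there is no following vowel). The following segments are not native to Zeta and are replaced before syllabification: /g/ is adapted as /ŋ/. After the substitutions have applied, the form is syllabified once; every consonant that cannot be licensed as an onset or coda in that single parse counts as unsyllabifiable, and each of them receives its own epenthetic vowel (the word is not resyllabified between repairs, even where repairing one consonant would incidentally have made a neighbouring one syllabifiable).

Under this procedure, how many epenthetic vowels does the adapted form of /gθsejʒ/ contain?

4

After substitution the input is /ŋθsejʒ/.
The unsyllabifiable consonants are /ŋ/, /θ/, /j/, /ʒ/; each receives one epenthetic vowel.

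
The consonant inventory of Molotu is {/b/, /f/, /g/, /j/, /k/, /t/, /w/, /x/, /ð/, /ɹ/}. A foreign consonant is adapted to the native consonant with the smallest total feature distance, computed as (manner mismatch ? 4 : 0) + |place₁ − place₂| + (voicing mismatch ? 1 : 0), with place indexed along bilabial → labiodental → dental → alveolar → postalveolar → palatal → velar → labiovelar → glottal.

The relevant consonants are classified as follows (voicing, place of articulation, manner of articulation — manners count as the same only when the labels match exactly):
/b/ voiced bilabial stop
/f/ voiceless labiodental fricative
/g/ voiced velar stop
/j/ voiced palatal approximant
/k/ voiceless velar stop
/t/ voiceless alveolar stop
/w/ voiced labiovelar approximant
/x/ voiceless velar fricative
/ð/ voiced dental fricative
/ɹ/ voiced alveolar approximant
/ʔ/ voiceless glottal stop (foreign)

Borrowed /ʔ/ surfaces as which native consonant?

k

/k/ is closest: same manner (stop), place distance 2 (glottal→velar), same voicing; total 2. Next closest is /g/ at distance 3.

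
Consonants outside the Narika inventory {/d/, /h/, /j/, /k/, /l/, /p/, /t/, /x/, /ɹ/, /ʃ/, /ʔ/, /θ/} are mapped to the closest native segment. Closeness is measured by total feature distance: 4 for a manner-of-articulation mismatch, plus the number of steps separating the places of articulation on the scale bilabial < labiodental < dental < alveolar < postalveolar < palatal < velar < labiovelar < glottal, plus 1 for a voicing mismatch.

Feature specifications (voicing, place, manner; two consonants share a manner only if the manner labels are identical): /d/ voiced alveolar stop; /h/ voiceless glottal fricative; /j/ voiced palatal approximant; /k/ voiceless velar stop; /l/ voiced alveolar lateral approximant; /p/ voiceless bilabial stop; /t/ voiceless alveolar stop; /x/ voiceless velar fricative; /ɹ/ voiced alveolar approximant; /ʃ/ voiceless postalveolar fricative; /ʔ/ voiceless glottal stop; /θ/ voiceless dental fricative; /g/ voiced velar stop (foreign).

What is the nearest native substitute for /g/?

/k/ is closest: same manner (stop), place distance 0 (velar→velar), voicing differs (+1); total 1. Next closest is /d/ at distance 3.

k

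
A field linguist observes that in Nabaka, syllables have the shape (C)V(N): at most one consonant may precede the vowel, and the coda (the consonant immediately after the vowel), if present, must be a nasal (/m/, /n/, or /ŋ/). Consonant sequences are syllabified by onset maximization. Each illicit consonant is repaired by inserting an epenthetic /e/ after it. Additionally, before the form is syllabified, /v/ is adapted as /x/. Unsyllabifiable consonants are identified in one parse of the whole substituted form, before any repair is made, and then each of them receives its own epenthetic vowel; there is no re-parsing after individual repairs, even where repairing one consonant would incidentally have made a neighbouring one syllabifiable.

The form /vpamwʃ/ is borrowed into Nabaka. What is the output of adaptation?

Substitution: /v/ → /x/, giving /xpamwʃ/.
Under (C)V(N), the unsyllabifiable consonants are /x/, /w/, /ʃ/ (only a nasal (/m/, /n/, or /ŋ/) is licensed in coda position; onsets are limited to one consonant).
Inserting the epenthetic vowel yields /x/ → /xe/, /w/ → /we/, /ʃ/ → /ʃe/.

xepamweʃe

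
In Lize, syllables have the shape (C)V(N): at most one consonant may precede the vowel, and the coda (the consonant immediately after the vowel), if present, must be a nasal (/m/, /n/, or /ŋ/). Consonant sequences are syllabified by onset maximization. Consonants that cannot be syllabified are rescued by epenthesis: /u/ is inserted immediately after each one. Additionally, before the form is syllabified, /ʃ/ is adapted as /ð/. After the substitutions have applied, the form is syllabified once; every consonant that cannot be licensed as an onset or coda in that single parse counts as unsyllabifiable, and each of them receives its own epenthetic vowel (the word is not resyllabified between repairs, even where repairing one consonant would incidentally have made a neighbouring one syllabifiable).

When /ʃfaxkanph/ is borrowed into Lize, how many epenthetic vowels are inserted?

4

After substitution the input is /ðfaxkanph/.
The unsyllabifiable consonants are /ð/, /x/, /p/, /h/; each receives one epenthetic vowel.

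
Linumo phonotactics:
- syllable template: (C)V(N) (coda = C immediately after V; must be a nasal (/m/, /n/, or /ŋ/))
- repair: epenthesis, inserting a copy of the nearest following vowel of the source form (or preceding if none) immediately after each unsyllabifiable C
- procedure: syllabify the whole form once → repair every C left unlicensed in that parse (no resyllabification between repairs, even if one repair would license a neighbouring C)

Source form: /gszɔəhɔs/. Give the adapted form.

gɔsɔzɔəhɔsɔ

The consonants /g/, /s/, /s/ cannot be parsed into a legal (C)V(N) syllable (only a nasal (/m/, /n/, or /ŋ/) is licensed in coda position; onsets are limited to one consonant).
Inserting the epenthetic vowel yields /g/ → /gɔ/, /s/ → /sɔ/, /s/ → /sɔ/.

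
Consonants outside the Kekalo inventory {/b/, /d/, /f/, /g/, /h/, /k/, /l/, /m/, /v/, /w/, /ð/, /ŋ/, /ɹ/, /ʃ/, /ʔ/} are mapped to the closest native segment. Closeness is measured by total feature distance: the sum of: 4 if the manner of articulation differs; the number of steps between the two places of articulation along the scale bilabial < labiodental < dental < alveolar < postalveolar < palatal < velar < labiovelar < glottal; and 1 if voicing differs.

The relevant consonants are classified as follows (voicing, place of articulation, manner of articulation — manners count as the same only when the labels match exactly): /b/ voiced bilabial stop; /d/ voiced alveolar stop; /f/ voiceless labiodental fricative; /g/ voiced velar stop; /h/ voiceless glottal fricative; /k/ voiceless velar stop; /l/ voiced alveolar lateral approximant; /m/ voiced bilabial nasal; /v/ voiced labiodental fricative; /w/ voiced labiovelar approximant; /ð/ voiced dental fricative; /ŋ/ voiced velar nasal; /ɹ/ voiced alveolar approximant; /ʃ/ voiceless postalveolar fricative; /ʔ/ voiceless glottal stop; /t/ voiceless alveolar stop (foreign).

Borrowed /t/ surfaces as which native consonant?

d

/d/ is closest: same manner (stop), place distance 0 (alveolar→alveolar), voicing differs (+1); total 1. Next closest is /k/ at distance 3.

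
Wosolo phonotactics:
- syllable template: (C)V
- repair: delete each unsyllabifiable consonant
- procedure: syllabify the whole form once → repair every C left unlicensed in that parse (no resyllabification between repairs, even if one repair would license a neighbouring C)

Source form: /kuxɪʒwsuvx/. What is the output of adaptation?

Syllabifying with onset maximization leaves /ʒ/, /w/, /v/, /x/ stranded (no codas are permitted; onsets are limited to one consonant).
Each unlicensed consonant is deleted: /ʒ/, /w/, /v/, /x/.

kuxɪsu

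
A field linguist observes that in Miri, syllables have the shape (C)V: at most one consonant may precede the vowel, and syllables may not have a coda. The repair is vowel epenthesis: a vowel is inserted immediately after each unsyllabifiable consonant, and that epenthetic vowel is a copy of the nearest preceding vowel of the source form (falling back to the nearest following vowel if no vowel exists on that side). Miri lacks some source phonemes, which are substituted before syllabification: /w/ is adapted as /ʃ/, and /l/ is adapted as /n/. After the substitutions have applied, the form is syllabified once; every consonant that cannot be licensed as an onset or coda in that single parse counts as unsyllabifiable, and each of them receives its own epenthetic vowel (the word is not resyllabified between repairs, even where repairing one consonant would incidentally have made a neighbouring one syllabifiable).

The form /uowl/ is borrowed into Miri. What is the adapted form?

Substitution: /w/ → /ʃ/, /l/ → /n/, giving /uoʃn/.
Syllabifying with onset maximization leaves /ʃ/, /n/ stranded (no codas are permitted; onsets are limited to one consonant).
Inserting the epenthetic vowel yields /ʃ/ → /ʃo/, /n/ → /no/.

uoʃono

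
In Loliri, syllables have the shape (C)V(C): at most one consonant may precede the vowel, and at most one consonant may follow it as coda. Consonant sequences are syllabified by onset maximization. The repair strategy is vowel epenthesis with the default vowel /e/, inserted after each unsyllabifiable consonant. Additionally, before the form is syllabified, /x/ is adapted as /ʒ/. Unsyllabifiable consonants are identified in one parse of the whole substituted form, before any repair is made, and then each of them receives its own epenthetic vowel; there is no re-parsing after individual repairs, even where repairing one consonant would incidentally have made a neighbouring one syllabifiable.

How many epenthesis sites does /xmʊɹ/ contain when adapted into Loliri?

1

After substitution the input is /ʒmʊɹ/.
The unsyllabifiable consonants are /ʒ/; each receives one epenthetic vowel.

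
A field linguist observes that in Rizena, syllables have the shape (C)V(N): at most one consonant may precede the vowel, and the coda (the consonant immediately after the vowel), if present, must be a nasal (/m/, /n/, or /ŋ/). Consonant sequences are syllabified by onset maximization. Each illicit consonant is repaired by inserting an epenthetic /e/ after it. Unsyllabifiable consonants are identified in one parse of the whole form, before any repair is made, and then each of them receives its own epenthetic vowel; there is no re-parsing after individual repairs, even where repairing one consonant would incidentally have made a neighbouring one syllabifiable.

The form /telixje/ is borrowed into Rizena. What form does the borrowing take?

telixeje

Under (C)V(N), the unsyllabifiable consonants are /x/ (only a nasal (/m/, /n/, or /ŋ/) is licensed in coda position; onsets are limited to one consonant).
Each unlicensed consonant becomes the onset of a new syllable: /x/ → /xe/.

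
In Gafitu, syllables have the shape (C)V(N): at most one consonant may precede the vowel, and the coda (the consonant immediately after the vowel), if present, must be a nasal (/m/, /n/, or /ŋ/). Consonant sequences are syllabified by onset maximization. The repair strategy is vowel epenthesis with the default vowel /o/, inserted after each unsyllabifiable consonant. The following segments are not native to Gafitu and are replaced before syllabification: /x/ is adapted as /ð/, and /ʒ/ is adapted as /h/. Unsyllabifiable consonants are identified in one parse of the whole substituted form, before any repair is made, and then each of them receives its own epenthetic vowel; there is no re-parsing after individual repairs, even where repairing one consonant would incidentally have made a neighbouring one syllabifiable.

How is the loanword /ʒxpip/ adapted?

Substitution: /ʒ/ → /h/, /x/ → /ð/, giving /hðpip/.
Syllabifying with onset maximization leaves /h/, /ð/, /p/ stranded (only a nasal (/m/, /n/, or /ŋ/) is licensed in coda position; onsets are limited to one consonant).
Epenthesis after each stranded consonant: /h/ → /ho/, /ð/ → /ðo/, /p/ → /po/.

hoðopipo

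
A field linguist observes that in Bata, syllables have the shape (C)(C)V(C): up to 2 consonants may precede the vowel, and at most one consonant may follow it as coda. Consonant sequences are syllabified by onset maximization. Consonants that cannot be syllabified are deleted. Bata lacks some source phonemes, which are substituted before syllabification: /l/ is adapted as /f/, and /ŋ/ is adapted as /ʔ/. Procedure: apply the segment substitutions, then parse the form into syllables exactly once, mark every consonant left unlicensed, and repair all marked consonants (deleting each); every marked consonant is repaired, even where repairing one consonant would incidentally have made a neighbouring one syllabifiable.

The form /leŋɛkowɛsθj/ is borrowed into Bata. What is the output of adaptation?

feʔɛkowɛs

Substitution: /l/ → /f/, /ŋ/ → /ʔ/, giving /feʔɛkowɛsθj/.
The consonants /θ/, /j/ cannot be parsed into a legal (C)(C)V(C) syllable (at most one coda consonant is licensed; onsets may contain at most 2 consonants).
Deletion applies to /θ/, /j/.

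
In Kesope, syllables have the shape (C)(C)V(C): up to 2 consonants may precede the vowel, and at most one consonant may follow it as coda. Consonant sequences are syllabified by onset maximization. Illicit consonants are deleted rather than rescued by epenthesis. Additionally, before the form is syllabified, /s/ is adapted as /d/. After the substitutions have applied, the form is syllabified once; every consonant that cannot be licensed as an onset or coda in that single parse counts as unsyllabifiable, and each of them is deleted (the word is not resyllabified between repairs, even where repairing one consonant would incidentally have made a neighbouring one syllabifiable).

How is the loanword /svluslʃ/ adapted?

Substitution: /s/ → /d/, giving /dvludlʃ/.
The consonants /d/, /l/, /ʃ/ cannot be parsed into a legal (C)(C)V(C) syllable (at most one coda consonant is licensed; onsets may contain at most 2 consonants).
Deleting the stranded consonants removes /d/, /l/, /ʃ/.

vlud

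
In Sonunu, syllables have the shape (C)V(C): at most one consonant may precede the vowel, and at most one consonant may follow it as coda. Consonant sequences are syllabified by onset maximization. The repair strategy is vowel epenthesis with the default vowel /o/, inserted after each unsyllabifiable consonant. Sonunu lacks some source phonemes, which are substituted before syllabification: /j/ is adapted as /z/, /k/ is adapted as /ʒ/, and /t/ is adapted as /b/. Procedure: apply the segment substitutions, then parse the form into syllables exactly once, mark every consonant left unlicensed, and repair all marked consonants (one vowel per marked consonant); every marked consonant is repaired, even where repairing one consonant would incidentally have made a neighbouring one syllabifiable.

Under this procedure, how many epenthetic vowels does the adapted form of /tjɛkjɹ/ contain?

3

After substitution the input is /bzɛʒzɹ/.
The unsyllabifiable consonants are /b/, /z/, /ɹ/; each receives one epenthetic vowel.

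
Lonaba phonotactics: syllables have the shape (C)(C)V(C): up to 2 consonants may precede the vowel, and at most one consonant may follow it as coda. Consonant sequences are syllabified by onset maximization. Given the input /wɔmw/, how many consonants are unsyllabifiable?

Under (C)(C)V(C), the unsyllabifiable consonants are /w/ (at most one coda consonant is licensed; onsets may contain at most 2 consonants).

1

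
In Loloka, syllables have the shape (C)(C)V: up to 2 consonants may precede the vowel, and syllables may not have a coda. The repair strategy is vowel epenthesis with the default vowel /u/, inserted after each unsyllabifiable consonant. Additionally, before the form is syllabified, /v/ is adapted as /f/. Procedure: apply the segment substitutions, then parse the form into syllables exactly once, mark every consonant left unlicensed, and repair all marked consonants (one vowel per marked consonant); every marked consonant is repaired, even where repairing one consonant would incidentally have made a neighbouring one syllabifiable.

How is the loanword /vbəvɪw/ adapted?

Substitution: /v/ → /f/, giving /fbəfɪw/.
The consonants /w/ cannot be parsed into a legal (C)(C)V syllable (no codas are permitted; onsets may contain at most 2 consonants).
Inserting the epenthetic vowel yields /w/ → /wu/.

fbəfɪwu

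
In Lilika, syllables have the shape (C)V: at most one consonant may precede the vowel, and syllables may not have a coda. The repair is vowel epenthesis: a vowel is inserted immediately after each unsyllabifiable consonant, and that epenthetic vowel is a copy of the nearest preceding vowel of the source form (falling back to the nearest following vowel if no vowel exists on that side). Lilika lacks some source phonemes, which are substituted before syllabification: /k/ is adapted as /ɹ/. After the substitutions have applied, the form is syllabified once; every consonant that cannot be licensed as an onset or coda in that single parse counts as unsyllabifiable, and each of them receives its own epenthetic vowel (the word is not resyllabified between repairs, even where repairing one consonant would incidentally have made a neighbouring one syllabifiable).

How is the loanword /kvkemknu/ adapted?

ɹeveɹemeɹenu

Substitution: /k/ → /ɹ/, giving /ɹvɹemɹnu/.
Syllabifying with onset maximization leaves /ɹ/, /v/, /m/, /ɹ/ stranded (no codas are permitted; onsets are limited to one consonant).
Inserting the epenthetic vowel yields /ɹ/ → /ɹe/, /v/ → /ve/, /m/ → /me/, /ɹ/ → /ɹe/.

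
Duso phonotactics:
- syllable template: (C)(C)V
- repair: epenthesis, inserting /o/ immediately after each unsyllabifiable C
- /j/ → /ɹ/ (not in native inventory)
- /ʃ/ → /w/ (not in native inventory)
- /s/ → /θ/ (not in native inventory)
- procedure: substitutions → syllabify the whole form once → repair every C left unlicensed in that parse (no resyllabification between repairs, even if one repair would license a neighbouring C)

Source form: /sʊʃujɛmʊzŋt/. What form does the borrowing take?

θʊwuɹɛmʊzoŋoto

Substitution: /s/ → /θ/, /ʃ/ → /w/, /j/ → /ɹ/, giving /θʊwuɹɛmʊzŋt/.
Under (C)(C)V, the unsyllabifiable consonants are /z/, /ŋ/, /t/ (no codas are permitted; onsets may contain at most 2 consonants).
Inserting the epenthetic vowel yields /z/ → /zo/, /ŋ/ → /ŋo/, /t/ → /to/.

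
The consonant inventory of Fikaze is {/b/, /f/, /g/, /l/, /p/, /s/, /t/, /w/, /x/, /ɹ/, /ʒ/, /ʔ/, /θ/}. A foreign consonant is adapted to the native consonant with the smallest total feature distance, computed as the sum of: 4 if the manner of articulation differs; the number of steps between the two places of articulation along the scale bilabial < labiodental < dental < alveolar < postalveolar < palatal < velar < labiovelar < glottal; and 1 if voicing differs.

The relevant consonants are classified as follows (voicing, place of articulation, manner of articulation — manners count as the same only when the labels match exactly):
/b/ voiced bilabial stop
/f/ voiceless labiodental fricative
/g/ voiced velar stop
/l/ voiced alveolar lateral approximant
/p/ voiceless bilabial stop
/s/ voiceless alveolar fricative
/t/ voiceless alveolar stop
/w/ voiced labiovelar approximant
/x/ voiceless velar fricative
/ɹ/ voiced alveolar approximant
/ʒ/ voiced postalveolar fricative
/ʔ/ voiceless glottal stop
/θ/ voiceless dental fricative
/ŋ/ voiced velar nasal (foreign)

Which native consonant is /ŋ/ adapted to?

/g/ is closest: manner differs (nasal→stop, +4), place distance 0 (velar→velar), same voicing; total 4. Next closest is /w/ at distance 5.

g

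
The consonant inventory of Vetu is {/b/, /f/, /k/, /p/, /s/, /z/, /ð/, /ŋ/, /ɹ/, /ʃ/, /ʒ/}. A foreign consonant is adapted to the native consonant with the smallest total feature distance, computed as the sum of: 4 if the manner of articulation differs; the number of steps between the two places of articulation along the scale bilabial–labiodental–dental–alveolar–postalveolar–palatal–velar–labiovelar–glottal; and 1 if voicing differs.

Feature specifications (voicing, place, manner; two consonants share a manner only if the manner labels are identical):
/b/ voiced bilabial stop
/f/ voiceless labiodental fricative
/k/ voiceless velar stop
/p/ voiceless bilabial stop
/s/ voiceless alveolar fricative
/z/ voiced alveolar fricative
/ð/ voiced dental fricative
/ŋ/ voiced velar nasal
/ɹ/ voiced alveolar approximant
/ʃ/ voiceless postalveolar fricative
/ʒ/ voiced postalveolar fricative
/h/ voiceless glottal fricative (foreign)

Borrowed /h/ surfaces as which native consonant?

/ʃ/ is closest: same manner (fricative), place distance 4 (glottal→postalveolar), same voicing; total 4. Next closest is /s/ at distance 5.

ʃ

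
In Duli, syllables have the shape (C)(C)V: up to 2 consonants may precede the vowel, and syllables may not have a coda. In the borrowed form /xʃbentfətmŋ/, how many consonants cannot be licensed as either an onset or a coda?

5

Under (C)(C)V, the unsyllabifiable consonants are /x/, /n/, /t/, /m/, /ŋ/ (no codas are permitted; onsets may contain at most 2 consonants).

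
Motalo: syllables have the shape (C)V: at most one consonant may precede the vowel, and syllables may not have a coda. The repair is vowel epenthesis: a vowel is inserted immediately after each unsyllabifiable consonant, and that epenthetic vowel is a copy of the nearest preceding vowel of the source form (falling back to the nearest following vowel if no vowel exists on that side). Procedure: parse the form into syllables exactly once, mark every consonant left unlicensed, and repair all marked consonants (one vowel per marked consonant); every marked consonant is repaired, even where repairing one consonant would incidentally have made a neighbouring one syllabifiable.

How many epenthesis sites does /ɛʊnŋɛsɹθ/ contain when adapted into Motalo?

4

The unsyllabifiable consonants are /n/, /s/, /ɹ/, /θ/; each receives one epenthetic vowel.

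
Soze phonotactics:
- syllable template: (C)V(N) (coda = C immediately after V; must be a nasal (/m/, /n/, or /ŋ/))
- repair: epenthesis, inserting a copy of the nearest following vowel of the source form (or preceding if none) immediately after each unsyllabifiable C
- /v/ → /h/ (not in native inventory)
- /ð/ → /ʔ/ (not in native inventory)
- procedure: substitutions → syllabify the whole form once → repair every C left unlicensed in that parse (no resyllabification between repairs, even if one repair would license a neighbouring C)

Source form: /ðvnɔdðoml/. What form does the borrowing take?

ʔɔhɔnɔdoʔomlo

Substitution: /ð/ → /ʔ/, /v/ → /h/, giving /ʔhnɔdʔoml/.
Under (C)V(N), the unsyllabifiable consonants are /ʔ/, /h/, /d/, /l/ (only a nasal (/m/, /n/, or /ŋ/) is licensed in coda position; onsets are limited to one consonant).
Epenthesis after each stranded consonant: /ʔ/ → /ʔɔ/, /h/ → /hɔ/, /d/ → /do/, /l/ → /lo/.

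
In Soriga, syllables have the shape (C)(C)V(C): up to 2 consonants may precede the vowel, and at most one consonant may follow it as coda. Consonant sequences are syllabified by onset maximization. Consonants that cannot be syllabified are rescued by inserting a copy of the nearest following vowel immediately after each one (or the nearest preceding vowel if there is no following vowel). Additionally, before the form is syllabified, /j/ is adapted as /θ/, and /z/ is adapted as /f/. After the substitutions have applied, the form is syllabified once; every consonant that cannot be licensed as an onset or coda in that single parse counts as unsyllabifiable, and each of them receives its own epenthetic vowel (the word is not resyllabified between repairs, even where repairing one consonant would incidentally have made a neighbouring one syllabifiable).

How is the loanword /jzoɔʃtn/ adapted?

θfoɔʃtɔnɔ

Substitution: /j/ → /θ/, /z/ → /f/, giving /θfoɔʃtn/.
Syllabifying with onset maximization leaves /t/, /n/ stranded (at most one coda consonant is licensed; onsets may contain at most 2 consonants).
Each unlicensed consonant becomes the onset of a new syllable: /t/ → /tɔ/, /n/ → /nɔ/.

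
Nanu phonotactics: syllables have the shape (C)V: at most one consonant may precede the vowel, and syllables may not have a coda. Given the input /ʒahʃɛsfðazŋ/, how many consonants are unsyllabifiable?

The consonants /h/, /s/, /f/, /z/, /ŋ/ cannot be parsed into a legal (C)V syllable (no codas are permitted; onsets are limited to one consonant).

5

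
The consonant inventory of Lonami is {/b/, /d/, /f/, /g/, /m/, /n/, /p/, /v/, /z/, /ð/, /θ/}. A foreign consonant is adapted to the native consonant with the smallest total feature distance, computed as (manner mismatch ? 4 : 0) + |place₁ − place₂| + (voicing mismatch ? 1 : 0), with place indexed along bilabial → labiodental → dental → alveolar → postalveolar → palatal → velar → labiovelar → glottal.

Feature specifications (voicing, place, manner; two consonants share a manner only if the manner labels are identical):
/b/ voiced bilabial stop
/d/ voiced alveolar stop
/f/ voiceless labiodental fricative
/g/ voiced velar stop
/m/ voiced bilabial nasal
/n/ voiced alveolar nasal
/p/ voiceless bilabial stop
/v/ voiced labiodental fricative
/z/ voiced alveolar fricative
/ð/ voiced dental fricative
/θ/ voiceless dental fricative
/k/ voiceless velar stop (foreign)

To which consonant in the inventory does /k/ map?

g

/g/ is closest: same manner (stop), place distance 0 (velar→velar), voicing differs (+1); total 1. Next closest is /d/ at distance 4.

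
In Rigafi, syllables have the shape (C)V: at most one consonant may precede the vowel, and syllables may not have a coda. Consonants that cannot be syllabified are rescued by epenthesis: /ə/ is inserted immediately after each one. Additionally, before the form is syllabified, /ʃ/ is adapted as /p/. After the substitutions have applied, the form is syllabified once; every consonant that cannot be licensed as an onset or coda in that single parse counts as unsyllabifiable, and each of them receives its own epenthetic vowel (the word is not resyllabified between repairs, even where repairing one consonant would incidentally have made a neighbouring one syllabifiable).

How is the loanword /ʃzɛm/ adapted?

Substitution: /ʃ/ → /p/, giving /pzɛm/.
Under (C)V, the unsyllabifiable consonants are /p/, /m/ (no codas are permitted; onsets are limited to one consonant).
Each unlicensed consonant becomes the onset of a new syllable: /p/ → /pə/, /m/ → /mə/.

pəzɛmə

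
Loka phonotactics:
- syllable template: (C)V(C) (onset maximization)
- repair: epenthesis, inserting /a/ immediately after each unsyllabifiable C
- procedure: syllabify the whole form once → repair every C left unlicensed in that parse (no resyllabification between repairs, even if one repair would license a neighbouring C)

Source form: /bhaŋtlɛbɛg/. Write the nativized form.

bahaŋtalɛbɛg

The consonants /b/, /t/ cannot be parsed into a legal (C)V(C) syllable (at most one coda consonant is licensed; onsets are limited to one consonant).
Each unlicensed consonant becomes the onset of a new syllable: /b/ → /ba/, /t/ → /ta/.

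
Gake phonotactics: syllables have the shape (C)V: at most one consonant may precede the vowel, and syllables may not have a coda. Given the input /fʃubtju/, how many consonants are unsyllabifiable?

Syllabifying with onset maximization leaves /f/, /b/, /t/ stranded (no codas are permitted; onsets are limited to one consonant).

3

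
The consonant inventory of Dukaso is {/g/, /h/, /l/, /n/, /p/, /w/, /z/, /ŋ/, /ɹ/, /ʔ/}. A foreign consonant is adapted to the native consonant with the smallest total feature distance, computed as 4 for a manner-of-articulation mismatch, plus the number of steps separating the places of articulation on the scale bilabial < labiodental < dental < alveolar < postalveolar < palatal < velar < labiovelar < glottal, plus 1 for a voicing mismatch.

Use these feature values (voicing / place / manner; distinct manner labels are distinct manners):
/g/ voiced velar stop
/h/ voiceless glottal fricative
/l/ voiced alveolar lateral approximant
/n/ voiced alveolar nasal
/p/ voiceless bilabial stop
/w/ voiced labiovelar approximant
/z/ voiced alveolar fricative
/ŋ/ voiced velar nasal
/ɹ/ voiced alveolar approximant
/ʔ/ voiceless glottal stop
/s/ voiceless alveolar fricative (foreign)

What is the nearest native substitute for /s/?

/z/ is closest: same manner (fricative), place distance 0 (alveolar→alveolar), voicing differs (+1); total 1. Next closest is /h/ at distance 5.

z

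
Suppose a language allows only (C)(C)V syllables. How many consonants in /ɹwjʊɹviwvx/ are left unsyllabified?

Under (C)(C)V, the unsyllabifiable consonants are /ɹ/, /w/, /v/, /x/ (no codas are permitted; onsets may contain at most 2 consonants).

4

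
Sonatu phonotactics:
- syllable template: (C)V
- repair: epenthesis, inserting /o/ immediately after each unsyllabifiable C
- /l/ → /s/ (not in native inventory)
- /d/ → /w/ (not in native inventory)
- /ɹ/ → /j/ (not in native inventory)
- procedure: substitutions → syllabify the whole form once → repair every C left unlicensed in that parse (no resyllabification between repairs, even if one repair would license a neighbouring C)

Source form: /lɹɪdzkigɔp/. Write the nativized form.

Substitution: /l/ → /s/, /ɹ/ → /j/, /d/ → /w/, giving /sjɪwzkigɔp/.
Under (C)V, the unsyllabifiable consonants are /s/, /w/, /z/, /p/ (no codas are permitted; onsets are limited to one consonant).
Epenthesis after each stranded consonant: /s/ → /so/, /w/ → /wo/, /z/ → /zo/, /p/ → /po/.

sojɪwozokigɔpo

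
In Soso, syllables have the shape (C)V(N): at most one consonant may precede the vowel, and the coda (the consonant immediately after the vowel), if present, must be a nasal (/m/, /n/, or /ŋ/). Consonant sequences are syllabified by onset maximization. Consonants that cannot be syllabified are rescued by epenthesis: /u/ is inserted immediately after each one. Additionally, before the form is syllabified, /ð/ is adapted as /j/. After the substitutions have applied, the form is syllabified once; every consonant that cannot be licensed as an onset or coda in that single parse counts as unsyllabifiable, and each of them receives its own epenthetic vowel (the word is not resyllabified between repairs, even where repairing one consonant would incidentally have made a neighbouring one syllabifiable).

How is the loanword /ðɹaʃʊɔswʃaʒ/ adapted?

Substitution: /ð/ → /j/, giving /jɹaʃʊɔswʃaʒ/.
Syllabifying with onset maximization leaves /j/, /s/, /w/, /ʒ/ stranded (only a nasal (/m/, /n/, or /ŋ/) is licensed in coda position; onsets are limited to one consonant).
Each unlicensed consonant becomes the onset of a new syllable: /j/ → /ju/, /s/ → /su/, /w/ → /wu/, /ʒ/ → /ʒu/.

juɹaʃʊɔsuwuʃaʒu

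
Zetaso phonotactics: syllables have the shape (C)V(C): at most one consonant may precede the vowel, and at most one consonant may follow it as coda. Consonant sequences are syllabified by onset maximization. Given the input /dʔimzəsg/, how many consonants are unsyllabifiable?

2

Under (C)V(C), the unsyllabifiable consonants are /d/, /g/ (at most one coda consonant is licensed; onsets are limited to one consonant).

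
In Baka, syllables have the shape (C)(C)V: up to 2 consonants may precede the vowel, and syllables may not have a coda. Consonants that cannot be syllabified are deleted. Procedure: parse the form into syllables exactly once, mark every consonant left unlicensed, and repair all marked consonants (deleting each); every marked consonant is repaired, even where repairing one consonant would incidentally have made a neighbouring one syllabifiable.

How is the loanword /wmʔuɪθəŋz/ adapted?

mʔuɪθə

The consonants /w/, /ŋ/, /z/ cannot be parsed into a legal (C)(C)V syllable (no codas are permitted; onsets may contain at most 2 consonants).
Deleting the stranded consonants removes /w/, /ŋ/, /z/.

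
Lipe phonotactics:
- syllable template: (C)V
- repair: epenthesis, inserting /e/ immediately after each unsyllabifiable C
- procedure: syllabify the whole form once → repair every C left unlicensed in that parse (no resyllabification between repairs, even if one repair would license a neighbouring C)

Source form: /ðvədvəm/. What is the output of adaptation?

ðevədevəme

Syllabifying with onset maximization leaves /ð/, /d/, /m/ stranded (no codas are permitted; onsets are limited to one consonant).
Inserting the epenthetic vowel yields /ð/ → /ðe/, /d/ → /de/, /m/ → /me/.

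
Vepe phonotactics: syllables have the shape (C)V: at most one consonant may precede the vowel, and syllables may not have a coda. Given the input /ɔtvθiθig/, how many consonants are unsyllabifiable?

Under (C)V, the unsyllabifiable consonants are /t/, /v/, /g/ (no codas are permitted; onsets are limited to one consonant).

3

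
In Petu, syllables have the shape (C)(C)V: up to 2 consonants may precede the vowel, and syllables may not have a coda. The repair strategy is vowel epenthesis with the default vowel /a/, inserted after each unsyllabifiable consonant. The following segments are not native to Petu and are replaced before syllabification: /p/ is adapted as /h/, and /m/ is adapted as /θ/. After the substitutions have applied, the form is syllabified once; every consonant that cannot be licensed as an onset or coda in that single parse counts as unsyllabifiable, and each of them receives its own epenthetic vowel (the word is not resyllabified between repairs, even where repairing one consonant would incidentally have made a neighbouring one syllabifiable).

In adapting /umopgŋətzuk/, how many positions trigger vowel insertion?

2

After substitution the input is /uθohgŋətzuk/.
The unsyllabifiable consonants are /h/, /k/; each receives one epenthetic vowel.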